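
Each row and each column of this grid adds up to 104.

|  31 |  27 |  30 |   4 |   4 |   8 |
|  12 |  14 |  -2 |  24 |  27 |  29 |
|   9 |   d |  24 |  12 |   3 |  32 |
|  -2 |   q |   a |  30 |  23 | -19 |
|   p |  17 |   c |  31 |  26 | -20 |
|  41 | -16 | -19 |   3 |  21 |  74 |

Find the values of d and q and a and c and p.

d = 24, q = 38, a = 34, c = 37, p = 13

Column 1: 31 + 12 + 9 − 2 + 41 = 91, so its missing entry is 104 − 91 = 13.
Row 3: 9 + 24 + 12 + 3 + 32 = 80, so its missing entry is 104 − 80 = 24.
Column 2: 27 + 14 + 24 + 17 − 16 = 66, so its missing entry is 104 − 66 = 38.
Row 5: 13 + 17 + 31 + 26 − 20 = 67, so its missing entry is 104 − 67 = 37.
Row 4: -2 + 38 + 30 + 23 − 19 = 70, so its missing entry is 104 − 70 = 34.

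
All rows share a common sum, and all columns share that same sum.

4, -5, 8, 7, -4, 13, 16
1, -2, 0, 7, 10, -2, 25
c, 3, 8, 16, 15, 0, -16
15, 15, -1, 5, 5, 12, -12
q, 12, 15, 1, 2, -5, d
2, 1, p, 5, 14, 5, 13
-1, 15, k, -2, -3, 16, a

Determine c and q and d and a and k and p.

Rows 1 and 2 both sum to 39, so that's the common total.
Row 3: 3 + 8 + 16 + 15 + 0 − 16 = 26, so its missing entry is 39 − 26 = 13.
Column 1: 4 + 1 + 13 + 15 + 2 − 1 = 34, so its missing entry is 39 − 34 = 5.
Row 5: 5 + 12 + 15 + 1 + 2 − 5 = 30, so its missing entry is 39 − 30 = 9.
Column 7: 16 + 25 − 16 − 12 + 9 + 13 = 35, so its missing entry is 39 − 35 = 4.
Row 7: -1 + 15 − 2 − 3 + 16 + 4 = 29, so its missing entry is 39 − 29 = 10.
Row 6: 2 + 1 + 5 + 14 + 5 + 13 = 40, so its missing entry is 39 − 40 = -1.

c = 13, q = 5, d = 9, a = 4, k = 10, p = -1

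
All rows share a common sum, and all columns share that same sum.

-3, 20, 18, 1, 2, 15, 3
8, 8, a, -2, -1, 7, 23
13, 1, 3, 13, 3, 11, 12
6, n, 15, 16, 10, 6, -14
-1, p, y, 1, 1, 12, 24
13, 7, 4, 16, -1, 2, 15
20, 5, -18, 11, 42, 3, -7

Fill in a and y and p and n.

Rows 1 and 3 both sum to 56, so that's the common total.
Row 4 has 6 + 15 + 16 + 10 + 6 − 14 = 39; the blank must be 56 − 39 = 17.
Row 2 has 8 + 8 − 2 − 1 + 7 + 23 = 43; the blank must be 56 − 43 = 13.
Column 2 has 20 + 8 + 1 + 17 + 7 + 5 = 58; the blank must be 56 − 58 = -2.
Row 5 has -1 − 2 + 1 + 1 + 12 + 24 = 35; the blank must be 56 − 35 = 21.

a = 13, y = 21, p = -2, n = 17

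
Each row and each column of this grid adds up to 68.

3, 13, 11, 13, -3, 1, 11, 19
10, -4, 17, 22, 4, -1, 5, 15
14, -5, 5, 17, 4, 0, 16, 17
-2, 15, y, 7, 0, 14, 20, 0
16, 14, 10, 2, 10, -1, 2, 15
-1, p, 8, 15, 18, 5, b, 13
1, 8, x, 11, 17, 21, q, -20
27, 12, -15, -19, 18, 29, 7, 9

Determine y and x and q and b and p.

The known cells in column 2 total 53, leaving 68 − 53 = 15 for the blank.
The known cells in row 6 total 73, leaving 68 − 73 = -5 for the blank.
The known cells in column 7 total 56, leaving 68 − 56 = 12 for the blank.
The known cells in row 7 total 50, leaving 68 − 50 = 18 for the blank.
The known cells in row 4 total 54, leaving 68 − 54 = 14 for the blank.

y = 14, x = 18, q = 12, b = -5, p = 15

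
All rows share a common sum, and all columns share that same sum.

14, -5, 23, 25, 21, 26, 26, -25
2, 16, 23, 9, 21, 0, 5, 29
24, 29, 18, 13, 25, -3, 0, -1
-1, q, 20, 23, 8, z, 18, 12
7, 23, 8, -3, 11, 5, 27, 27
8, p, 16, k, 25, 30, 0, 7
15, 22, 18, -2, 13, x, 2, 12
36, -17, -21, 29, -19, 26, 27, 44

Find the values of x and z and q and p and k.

x = 25, z = -4, q = 29, p = 8, k = 11

Rows 1 and 2 both sum to 105, so that's the common total.
The known cells in row 7 total 80, leaving 105 − 80 = 25 for the blank.
The known cells in column 4 total 94, leaving 105 − 94 = 11 for the blank.
The known cells in row 6 total 97, leaving 105 − 97 = 8 for the blank.
The known cells in column 2 total 76, leaving 105 − 76 = 29 for the blank.
The known cells in row 4 total 109, leaving 105 − 109 = -4 for the blank.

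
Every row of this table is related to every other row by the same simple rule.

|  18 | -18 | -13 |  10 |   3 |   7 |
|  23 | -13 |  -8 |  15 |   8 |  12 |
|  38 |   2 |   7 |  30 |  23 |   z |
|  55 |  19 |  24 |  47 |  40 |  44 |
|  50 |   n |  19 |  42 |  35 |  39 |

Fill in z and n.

z = 27, n = 14

The difference between any two rows is the same in every column — this is an addition table with the headers hidden.
Row 3 minus row 1 is 23 − 3 = 20, so its entry in column 6 is 7 + 20 = 27.
Row 5 minus row 1 is 35 − 3 = 32, so its entry in column 2 is -18 + 32 = 14.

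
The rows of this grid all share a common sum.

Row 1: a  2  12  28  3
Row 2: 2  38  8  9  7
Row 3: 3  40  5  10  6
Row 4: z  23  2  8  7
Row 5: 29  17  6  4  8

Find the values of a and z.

The complete rows each total 64.
Row 1 is missing 64 − 45 = 19 (since 2 + 12 + 28 + 3 = 45).
Row 4 is missing 64 − 40 = 24 (since 23 + 2 + 8 + 7 = 40).

a = 19, z = 24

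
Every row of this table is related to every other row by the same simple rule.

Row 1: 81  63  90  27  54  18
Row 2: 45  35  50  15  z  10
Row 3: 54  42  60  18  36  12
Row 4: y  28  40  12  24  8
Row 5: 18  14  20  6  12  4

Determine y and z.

Each row is a constant multiple of every other row — this is a multiplication table with the headers hidden.
Row 4 is 28/63 = 4/9 times row 1, so its entry in column 1 is 81 × 4/9 = 36.
Row 2 is 35/63 = 5/9 times row 1, so its entry in column 5 is 54 × 5/9 = 30.

y = 36, z = 30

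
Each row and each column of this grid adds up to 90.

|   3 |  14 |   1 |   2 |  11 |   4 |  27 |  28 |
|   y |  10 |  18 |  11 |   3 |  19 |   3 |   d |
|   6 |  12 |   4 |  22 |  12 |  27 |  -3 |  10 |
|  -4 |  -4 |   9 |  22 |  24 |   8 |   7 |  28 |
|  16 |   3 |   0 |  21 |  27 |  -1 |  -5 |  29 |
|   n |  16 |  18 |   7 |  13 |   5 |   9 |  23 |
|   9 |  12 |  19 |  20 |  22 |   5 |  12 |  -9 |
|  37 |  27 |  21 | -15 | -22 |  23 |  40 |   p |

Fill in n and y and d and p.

n = -1, y = 24, d = 2, p = -21

The known cells in row 6 total 91, leaving 90 − 91 = -1 for the blank.
The known cells in column 1 total 66, leaving 90 − 66 = 24 for the blank.
The known cells in row 2 total 88, leaving 90 − 88 = 2 for the blank.
The known cells in row 8 total 111, leaving 90 − 111 = -21 for the blank.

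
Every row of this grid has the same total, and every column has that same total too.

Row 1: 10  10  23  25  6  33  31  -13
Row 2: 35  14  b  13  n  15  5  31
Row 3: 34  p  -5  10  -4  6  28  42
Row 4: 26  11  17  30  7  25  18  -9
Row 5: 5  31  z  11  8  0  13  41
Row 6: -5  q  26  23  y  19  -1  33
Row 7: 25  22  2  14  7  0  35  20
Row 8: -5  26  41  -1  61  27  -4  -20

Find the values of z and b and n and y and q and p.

z = 16, b = 5, n = 7, y = 33, q = -3, p = 14

Rows 1 and 4 both sum to 125, so that's the common total.
Row 3: 34 − 5 + 10 − 4 + 6 + 28 + 42 = 111, so its missing entry is 125 − 111 = 14.
Column 2: 10 + 14 + 14 + 11 + 31 + 22 + 26 = 128, so its missing entry is 125 − 128 = -3.
Row 6: -5 − 3 + 26 + 23 + 19 − 1 + 33 = 92, so its missing entry is 125 − 92 = 33.
Column 5: 6 − 4 + 7 + 8 + 33 + 7 + 61 = 118, so its missing entry is 125 − 118 = 7.
Row 2: 35 + 14 + 13 + 7 + 15 + 5 + 31 = 120, so its missing entry is 125 − 120 = 5.
Row 5: 5 + 31 + 11 + 8 + 0 + 13 + 41 = 109, so its missing entry is 125 − 109 = 16.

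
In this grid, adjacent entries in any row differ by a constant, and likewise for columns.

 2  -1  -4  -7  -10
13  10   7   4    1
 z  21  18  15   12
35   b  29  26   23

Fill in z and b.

Along each row the entries change by -3 per step; down each column they change by 11.
Row 3: from 21 at column 2, stepping by -3 to column 1 gives 24.
Row 4: from 35 at column 1, stepping by -3 to column 2 gives 32.

z = 24, b = 32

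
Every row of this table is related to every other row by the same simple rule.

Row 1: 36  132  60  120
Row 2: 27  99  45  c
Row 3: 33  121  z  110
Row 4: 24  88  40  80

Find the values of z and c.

Each row is a constant multiple of every other row — this is a multiplication table with the headers hidden.
Row 3 is 33/36 = 11/12 times row 1, so its entry in column 3 is 60 × 11/12 = 55.
Row 2 is 27/36 = 3/4 times row 1, so its entry in column 4 is 120 × 3/4 = 90.

z = 55, c = 90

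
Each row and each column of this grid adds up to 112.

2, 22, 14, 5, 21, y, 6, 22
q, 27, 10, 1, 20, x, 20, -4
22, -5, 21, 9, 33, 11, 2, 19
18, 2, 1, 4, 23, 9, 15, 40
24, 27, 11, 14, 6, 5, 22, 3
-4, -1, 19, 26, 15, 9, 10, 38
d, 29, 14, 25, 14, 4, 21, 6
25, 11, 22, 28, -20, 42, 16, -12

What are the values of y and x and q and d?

y = 20, x = 12, q = 26, d = -1

Row 7: 29 + 14 + 25 + 14 + 4 + 21 + 6 = 113, so its missing entry is 112 − 113 = -1.
Column 1: 2 + 22 + 18 + 24 − 4 − 1 + 25 = 86, so its missing entry is 112 − 86 = 26.
Row 1: 2 + 22 + 14 + 5 + 21 + 6 + 22 = 92, so its missing entry is 112 − 92 = 20.
Row 2: 26 + 27 + 10 + 1 + 20 + 20 − 4 = 100, so its missing entry is 112 − 100 = 12.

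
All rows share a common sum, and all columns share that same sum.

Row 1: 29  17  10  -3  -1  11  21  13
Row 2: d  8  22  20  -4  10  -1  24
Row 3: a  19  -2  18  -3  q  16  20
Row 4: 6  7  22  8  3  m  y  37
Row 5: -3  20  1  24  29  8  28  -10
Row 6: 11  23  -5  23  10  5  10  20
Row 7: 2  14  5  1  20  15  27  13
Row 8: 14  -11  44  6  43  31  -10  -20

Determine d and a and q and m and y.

d = 18, a = 20, q = 9, m = 8, y = 6

Rows 1 and 5 both sum to 97, so that's the common total.
Column 7 has 21 − 1 + 16 + 28 + 10 + 27 − 10 = 91; the blank must be 97 − 91 = 6.
Row 2 has 8 + 22 + 20 − 4 + 10 − 1 + 24 = 79; the blank must be 97 − 79 = 18.
Column 1 has 29 + 18 + 6 − 3 + 11 + 2 + 14 = 77; the blank must be 97 − 77 = 20.
Row 3 has 20 + 19 − 2 + 18 − 3 + 16 + 20 = 88; the blank must be 97 − 88 = 9.
Row 4 has 6 + 7 + 22 + 8 + 3 + 6 + 37 = 89; the blank must be 97 − 89 = 8.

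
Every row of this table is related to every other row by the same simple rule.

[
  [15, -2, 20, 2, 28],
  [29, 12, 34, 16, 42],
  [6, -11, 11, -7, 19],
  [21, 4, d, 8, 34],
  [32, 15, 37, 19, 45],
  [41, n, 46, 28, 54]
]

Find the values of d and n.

The difference between any two rows is the same in every column — this is an addition table with the headers hidden.
Row 4 minus row 1 is 21 − 15 = 6, so its entry in column 3 is 20 + 6 = 26.
Row 6 minus row 1 is 41 − 15 = 26, so its entry in column 2 is -2 + 26 = 24.

d = 26, n = 24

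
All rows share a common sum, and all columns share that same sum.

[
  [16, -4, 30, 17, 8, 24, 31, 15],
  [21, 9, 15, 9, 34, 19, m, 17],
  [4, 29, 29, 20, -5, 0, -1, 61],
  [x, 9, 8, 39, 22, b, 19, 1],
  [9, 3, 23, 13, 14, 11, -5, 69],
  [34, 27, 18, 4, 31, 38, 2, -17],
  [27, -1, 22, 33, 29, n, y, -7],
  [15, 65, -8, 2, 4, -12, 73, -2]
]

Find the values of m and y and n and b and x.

Rows 1 and 3 both sum to 137, so that's the common total.
Column 1: 16 + 21 + 4 + 9 + 34 + 27 + 15 = 126, so its missing entry is 137 − 126 = 11.
Row 2: 21 + 9 + 15 + 9 + 34 + 19 + 17 = 124, so its missing entry is 137 − 124 = 13.
Column 7: 31 + 13 − 1 + 19 − 5 + 2 + 73 = 132, so its missing entry is 137 − 132 = 5.
Row 7: 27 − 1 + 22 + 33 + 29 + 5 − 7 = 108, so its missing entry is 137 − 108 = 29.
Row 4: 11 + 9 + 8 + 39 + 22 + 19 + 1 = 109, so its missing entry is 137 − 109 = 28.

m = 13, y = 5, n = 29, b = 28, x = 11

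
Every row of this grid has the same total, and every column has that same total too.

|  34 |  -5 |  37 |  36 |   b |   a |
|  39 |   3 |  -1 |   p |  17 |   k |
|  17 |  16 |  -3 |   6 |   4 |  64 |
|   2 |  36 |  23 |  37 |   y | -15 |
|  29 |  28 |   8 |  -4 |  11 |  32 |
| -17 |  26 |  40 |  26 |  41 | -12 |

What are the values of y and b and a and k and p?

y = 21, b = 10, a = -8, k = 43, p = 3

Rows 3 and 5 both sum to 104, so that's the common total.
Row 4: 2 + 36 + 23 + 37 − 15 = 83, so its missing entry is 104 − 83 = 21.
Column 5: 17 + 4 + 21 + 11 + 41 = 94, so its missing entry is 104 − 94 = 10.
Row 1: 34 − 5 + 37 + 36 + 10 = 112, so its missing entry is 104 − 112 = -8.
Column 6: -8 + 64 − 15 + 32 − 12 = 61, so its missing entry is 104 − 61 = 43.
Row 2: 39 + 3 − 1 + 17 + 43 = 101, so its missing entry is 104 − 101 = 3.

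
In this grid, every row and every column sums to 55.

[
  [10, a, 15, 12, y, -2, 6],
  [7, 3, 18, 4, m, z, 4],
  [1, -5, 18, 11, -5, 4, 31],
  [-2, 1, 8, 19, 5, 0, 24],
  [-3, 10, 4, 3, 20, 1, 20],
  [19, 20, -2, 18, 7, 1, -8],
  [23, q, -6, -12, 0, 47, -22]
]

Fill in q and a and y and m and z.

q = 25, a = 1, y = 13, m = 15, z = 4

The known cells in column 6 total 51, leaving 55 − 51 = 4 for the blank.
The known cells in row 7 total 30, leaving 55 − 30 = 25 for the blank.
The known cells in column 2 total 54, leaving 55 − 54 = 1 for the blank.
The known cells in row 1 total 42, leaving 55 − 42 = 13 for the blank.
The known cells in row 2 total 40, leaving 55 − 40 = 15 for the blank.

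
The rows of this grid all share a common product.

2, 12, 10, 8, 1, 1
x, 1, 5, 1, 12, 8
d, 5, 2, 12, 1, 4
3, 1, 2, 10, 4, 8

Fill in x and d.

x = 4, d = 4

Rows 1 and 4 each multiply to 1920, so every row has product 1920.
Row 2: 1×5×1×12×8 = 480, so the missing entry is 1920 ÷ 480 = 4.
Row 3: 5×2×12×1×4 = 480, so the missing entry is 1920 ÷ 480 = 4.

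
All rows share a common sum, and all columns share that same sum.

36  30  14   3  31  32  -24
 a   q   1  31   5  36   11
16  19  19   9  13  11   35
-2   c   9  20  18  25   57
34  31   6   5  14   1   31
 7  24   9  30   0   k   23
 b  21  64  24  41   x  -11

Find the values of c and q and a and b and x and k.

Rows 1 and 3 both sum to 122, so that's the common total.
The known cells in row 6 total 93, leaving 122 − 93 = 29 for the blank.
The known cells in column 6 total 134, leaving 122 − 134 = -12 for the blank.
The known cells in row 4 total 127, leaving 122 − 127 = -5 for the blank.
The known cells in column 2 total 120, leaving 122 − 120 = 2 for the blank.
The known cells in row 7 total 127, leaving 122 − 127 = -5 for the blank.
The known cells in row 2 total 86, leaving 122 − 86 = 36 for the blank.

c = -5, q = 2, a = 36, b = -5, x = -12, k = 29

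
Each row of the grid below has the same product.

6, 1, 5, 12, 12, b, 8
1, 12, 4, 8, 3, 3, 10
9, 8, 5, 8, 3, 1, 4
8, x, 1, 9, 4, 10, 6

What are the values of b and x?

Rows 2 and 3 each multiply to 34560, so every row has product 34560.
Row 1: 6×1×5×12×12×8 = 34560, so the missing entry is 34560 ÷ 34560 = 1.
Row 4: 8×1×9×4×10×6 = 17280, so the missing entry is 34560 ÷ 17280 = 2.

b = 1, x = 2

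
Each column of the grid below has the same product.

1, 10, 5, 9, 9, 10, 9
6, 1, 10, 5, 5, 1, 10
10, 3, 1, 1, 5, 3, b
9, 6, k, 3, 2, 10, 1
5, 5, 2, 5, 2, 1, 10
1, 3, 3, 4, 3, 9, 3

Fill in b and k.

b = 1, k = 9

Columns 1 and 4 each multiply to 2700, so every column has product 2700.
Column 7: 9×10×1×10×3 = 2700, so the missing entry is 2700 ÷ 2700 = 1.
Column 3: 5×10×1×2×3 = 300, so the missing entry is 2700 ÷ 300 = 9.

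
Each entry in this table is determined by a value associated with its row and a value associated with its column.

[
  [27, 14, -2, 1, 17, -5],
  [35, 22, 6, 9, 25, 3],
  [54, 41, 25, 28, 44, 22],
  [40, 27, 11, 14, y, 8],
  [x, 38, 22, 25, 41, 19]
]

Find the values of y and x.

The difference between any two rows is the same in every column — this is an addition table with the headers hidden.
Row 4 minus row 1 is 27 − 14 = 13, so its entry in column 5 is 17 + 13 = 30.
Row 5 minus row 1 is 38 − 14 = 24, so its entry in column 1 is 27 + 24 = 51.

y = 30, x = 51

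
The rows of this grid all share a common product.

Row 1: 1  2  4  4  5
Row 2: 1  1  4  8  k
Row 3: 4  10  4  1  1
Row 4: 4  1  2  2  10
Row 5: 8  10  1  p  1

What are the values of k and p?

Rows 1 and 3 each multiply to 160, so every row has product 160.
Row 2: 1×1×4×8 = 32, so the missing entry is 160 ÷ 32 = 5.
Row 5: 8×10×1×1 = 80, so the missing entry is 160 ÷ 80 = 2.

k = 5, p = 2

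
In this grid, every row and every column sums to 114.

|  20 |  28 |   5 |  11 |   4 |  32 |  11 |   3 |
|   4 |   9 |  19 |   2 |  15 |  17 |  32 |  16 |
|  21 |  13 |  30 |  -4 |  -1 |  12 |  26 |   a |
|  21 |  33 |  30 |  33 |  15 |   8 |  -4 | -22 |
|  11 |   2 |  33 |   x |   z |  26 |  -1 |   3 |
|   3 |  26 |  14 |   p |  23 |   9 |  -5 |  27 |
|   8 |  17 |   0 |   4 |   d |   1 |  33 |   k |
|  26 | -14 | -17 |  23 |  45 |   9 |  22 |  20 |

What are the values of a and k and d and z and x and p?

a = 17, k = 50, d = 1, z = 12, x = 28, p = 17

Row 3: 21 + 13 + 30 − 4 − 1 + 12 + 26 = 97, so its missing entry is 114 − 97 = 17.
Column 8: 3 + 16 + 17 − 22 + 3 + 27 + 20 = 64, so its missing entry is 114 − 64 = 50.
Row 7: 8 + 17 + 0 + 4 + 1 + 33 + 50 = 113, so its missing entry is 114 − 113 = 1.
Column 5: 4 + 15 − 1 + 15 + 23 + 1 + 45 = 102, so its missing entry is 114 − 102 = 12.
Row 5: 11 + 2 + 33 + 12 + 26 − 1 + 3 = 86, so its missing entry is 114 − 86 = 28.
Row 6: 3 + 26 + 14 + 23 + 9 − 5 + 27 = 97, so its missing entry is 114 − 97 = 17.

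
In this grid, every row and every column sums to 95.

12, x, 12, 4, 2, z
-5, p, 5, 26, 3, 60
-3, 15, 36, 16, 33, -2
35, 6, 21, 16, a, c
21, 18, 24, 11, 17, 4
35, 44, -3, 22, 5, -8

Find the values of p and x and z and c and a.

Column 5 has 2 + 3 + 33 + 17 + 5 = 60; the blank must be 95 − 60 = 35.
Row 2 has -5 + 5 + 26 + 3 + 60 = 89; the blank must be 95 − 89 = 6.
Column 2 has 6 + 15 + 6 + 18 + 44 = 89; the blank must be 95 − 89 = 6.
Row 1 has 12 + 6 + 12 + 4 + 2 = 36; the blank must be 95 − 36 = 59.
Row 4 has 35 + 6 + 21 + 16 + 35 = 113; the blank must be 95 − 113 = -18.

p = 6, x = 6, z = 59, c = -18, a = 35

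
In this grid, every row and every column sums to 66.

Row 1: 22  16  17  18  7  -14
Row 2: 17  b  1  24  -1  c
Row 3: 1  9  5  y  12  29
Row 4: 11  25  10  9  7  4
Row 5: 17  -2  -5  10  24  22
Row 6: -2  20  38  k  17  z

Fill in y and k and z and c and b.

y = 10, k = -5, z = -2, c = 27, b = -2

The known cells in column 2 total 68, leaving 66 − 68 = -2 for the blank.
The known cells in row 2 total 39, leaving 66 − 39 = 27 for the blank.
The known cells in column 6 total 68, leaving 66 − 68 = -2 for the blank.
The known cells in row 3 total 56, leaving 66 − 56 = 10 for the blank.
The known cells in row 6 total 71, leaving 66 − 71 = -5 for the blank.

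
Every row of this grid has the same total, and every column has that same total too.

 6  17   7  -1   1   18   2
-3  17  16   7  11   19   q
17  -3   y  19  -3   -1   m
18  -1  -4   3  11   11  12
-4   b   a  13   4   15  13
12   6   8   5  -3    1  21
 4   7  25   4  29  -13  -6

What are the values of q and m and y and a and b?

Rows 1 and 4 both sum to 50, so that's the common total.
Row 2 has -3 + 17 + 16 + 7 + 11 + 19 = 67; the blank must be 50 − 67 = -17.
Column 7 has 2 − 17 + 12 + 13 + 21 − 6 = 25; the blank must be 50 − 25 = 25.
Row 3 has 17 − 3 + 19 − 3 − 1 + 25 = 54; the blank must be 50 − 54 = -4.
Column 3 has 7 + 16 − 4 − 4 + 8 + 25 = 48; the blank must be 50 − 48 = 2.
Row 5 has -4 + 2 + 13 + 4 + 15 + 13 = 43; the blank must be 50 − 43 = 7.

q = -17, m = 25, y = -4, a = 2, b = 7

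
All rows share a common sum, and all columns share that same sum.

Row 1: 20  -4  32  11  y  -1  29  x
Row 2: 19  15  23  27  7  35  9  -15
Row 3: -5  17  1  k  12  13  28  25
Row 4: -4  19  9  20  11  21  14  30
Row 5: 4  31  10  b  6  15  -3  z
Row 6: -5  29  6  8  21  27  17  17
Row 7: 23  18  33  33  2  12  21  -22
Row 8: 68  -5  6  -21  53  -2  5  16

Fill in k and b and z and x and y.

Rows 2 and 4 both sum to 120, so that's the common total.
The known cells in column 5 total 112, leaving 120 − 112 = 8 for the blank.
The known cells in row 1 total 95, leaving 120 − 95 = 25 for the blank.
The known cells in row 3 total 91, leaving 120 − 91 = 29 for the blank.
The known cells in column 4 total 107, leaving 120 − 107 = 13 for the blank.
The known cells in row 5 total 76, leaving 120 − 76 = 44 for the blank.

k = 29, b = 13, z = 44, x = 25, y = 8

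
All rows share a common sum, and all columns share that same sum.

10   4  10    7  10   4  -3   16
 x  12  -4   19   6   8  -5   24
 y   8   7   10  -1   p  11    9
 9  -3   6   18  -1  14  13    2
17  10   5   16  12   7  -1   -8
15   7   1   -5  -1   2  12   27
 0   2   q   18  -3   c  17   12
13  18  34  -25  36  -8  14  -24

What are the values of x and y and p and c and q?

x = -2, y = -4, p = 18, c = 13, q = -1

Rows 1 and 4 both sum to 58, so that's the common total.
The known cells in column 3 total 59, leaving 58 − 59 = -1 for the blank.
The known cells in row 7 total 45, leaving 58 − 45 = 13 for the blank.
The known cells in row 2 total 60, leaving 58 − 60 = -2 for the blank.
The known cells in column 1 total 62, leaving 58 − 62 = -4 for the blank.
The known cells in row 3 total 40, leaving 58 − 40 = 18 for the blank.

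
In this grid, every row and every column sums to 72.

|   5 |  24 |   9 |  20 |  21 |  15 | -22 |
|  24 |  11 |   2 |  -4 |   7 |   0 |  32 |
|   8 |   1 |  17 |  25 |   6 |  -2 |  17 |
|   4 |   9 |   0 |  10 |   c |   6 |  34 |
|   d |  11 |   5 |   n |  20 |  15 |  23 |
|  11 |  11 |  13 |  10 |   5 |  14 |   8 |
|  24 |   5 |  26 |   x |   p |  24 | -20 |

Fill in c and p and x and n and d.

Column 1 has 5 + 24 + 8 + 4 + 11 + 24 = 76; the blank must be 72 − 76 = -4.
Row 4 has 4 + 9 + 0 + 10 + 6 + 34 = 63; the blank must be 72 − 63 = 9.
Row 5 has -4 + 11 + 5 + 20 + 15 + 23 = 70; the blank must be 72 − 70 = 2.
Column 5 has 21 + 7 + 6 + 9 + 20 + 5 = 68; the blank must be 72 − 68 = 4.
Row 7 has 24 + 5 + 26 + 4 + 24 − 20 = 63; the blank must be 72 − 63 = 9.

c = 9, p = 4, x = 9, n = 2, d = -4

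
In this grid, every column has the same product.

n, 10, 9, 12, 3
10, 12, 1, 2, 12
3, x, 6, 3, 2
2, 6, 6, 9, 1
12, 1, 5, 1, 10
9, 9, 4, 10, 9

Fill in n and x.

Columns 3 and 4 each multiply to 6480, so every column has product 6480.
Column 1: 10×3×2×12×9 = 6480, so the missing entry is 6480 ÷ 6480 = 1.
Column 2: 10×12×6×1×9 = 6480, so the missing entry is 6480 ÷ 6480 = 1.

n = 1, x = 1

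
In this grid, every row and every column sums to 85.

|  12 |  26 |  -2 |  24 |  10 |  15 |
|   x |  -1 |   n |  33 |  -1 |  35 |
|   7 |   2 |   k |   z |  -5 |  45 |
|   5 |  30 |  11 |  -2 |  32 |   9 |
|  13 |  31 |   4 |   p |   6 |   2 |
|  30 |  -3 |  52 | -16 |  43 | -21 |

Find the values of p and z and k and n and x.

The known cells in row 5 total 56, leaving 85 − 56 = 29 for the blank.
The known cells in column 4 total 68, leaving 85 − 68 = 17 for the blank.
The known cells in row 3 total 66, leaving 85 − 66 = 19 for the blank.
The known cells in column 3 total 84, leaving 85 − 84 = 1 for the blank.
The known cells in row 2 total 67, leaving 85 − 67 = 18 for the blank.

p = 29, z = 17, k = 19, n = 1, x = 18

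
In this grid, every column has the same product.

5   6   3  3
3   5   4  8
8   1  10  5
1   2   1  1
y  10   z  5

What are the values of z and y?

Columns 2 and 4 each multiply to 600, so every column has product 600.
Column 3: 3×4×10×1 = 120, so the missing entry is 600 ÷ 120 = 5.
Column 1: 5×3×8×1 = 120, so the missing entry is 600 ÷ 120 = 5.

z = 5, y = 5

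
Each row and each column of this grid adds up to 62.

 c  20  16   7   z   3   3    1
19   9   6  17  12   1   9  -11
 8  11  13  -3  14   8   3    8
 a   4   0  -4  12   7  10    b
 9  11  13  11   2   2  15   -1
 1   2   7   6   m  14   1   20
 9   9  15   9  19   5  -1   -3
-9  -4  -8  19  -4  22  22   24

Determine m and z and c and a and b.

m = 11, z = -4, c = 16, a = 9, b = 24

Column 8: 1 − 11 + 8 − 1 + 20 − 3 + 24 = 38, so its missing entry is 62 − 38 = 24.
Row 6: 1 + 2 + 7 + 6 + 14 + 1 + 20 = 51, so its missing entry is 62 − 51 = 11.
Column 5: 12 + 14 + 12 + 2 + 11 + 19 − 4 = 66, so its missing entry is 62 − 66 = -4.
Row 1: 20 + 16 + 7 − 4 + 3 + 3 + 1 = 46, so its missing entry is 62 − 46 = 16.
Row 4: 4 + 0 − 4 + 12 + 7 + 10 + 24 = 53, so its missing entry is 62 − 53 = 9.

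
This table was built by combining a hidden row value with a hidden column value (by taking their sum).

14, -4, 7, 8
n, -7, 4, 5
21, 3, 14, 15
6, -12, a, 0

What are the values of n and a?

The difference between any two rows is the same in every column — this is an addition table with the headers hidden.
Row 2 minus row 1 is -7 − (-4) = -3, so its entry in column 1 is 14 + (-3) = 11.
Row 4 minus row 1 is -12 − (-4) = -8, so its entry in column 3 is 7 + (-8) = -1.

n = 11, a = -1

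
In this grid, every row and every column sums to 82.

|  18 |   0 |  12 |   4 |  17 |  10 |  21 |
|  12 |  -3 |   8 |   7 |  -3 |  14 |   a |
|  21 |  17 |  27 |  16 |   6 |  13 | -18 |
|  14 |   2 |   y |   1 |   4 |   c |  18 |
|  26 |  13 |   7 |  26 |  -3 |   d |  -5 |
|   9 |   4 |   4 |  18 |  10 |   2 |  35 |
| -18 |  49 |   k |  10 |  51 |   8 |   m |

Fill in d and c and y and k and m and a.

d = 18, c = 17, y = 26, k = -2, m = -16, a = 47

Row 5 has 26 + 13 + 7 + 26 − 3 − 5 = 64; the blank must be 82 − 64 = 18.
Row 2 has 12 − 3 + 8 + 7 − 3 + 14 = 35; the blank must be 82 − 35 = 47.
Column 7 has 21 + 47 − 18 + 18 − 5 + 35 = 98; the blank must be 82 − 98 = -16.
Row 7 has -18 + 49 + 10 + 51 + 8 − 16 = 84; the blank must be 82 − 84 = -2.
Column 3 has 12 + 8 + 27 + 7 + 4 − 2 = 56; the blank must be 82 − 56 = 26.
Row 4 has 14 + 2 + 26 + 1 + 4 + 18 = 65; the blank must be 82 − 65 = 17.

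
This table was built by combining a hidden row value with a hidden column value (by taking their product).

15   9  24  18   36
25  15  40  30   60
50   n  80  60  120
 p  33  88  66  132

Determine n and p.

Each row is a constant multiple of every other row — this is a multiplication table with the headers hidden.
Row 3 is 80/24 = 10/3 times row 1, so its entry in column 2 is 9 × 10/3 = 30.
Row 4 is 88/24 = 11/3 times row 1, so its entry in column 1 is 15 × 11/3 = 55.

n = 30, p = 55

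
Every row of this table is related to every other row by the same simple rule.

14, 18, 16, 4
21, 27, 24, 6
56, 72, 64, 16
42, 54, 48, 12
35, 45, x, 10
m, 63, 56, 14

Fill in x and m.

Each row is a constant multiple of every other row — this is a multiplication table with the headers hidden.
Row 5 is 45/18 = 5/2 times row 1, so its entry in column 3 is 16 × 5/2 = 40.
Row 6 is 63/18 = 7/2 times row 1, so its entry in column 1 is 14 × 7/2 = 49.

x = 40, m = 49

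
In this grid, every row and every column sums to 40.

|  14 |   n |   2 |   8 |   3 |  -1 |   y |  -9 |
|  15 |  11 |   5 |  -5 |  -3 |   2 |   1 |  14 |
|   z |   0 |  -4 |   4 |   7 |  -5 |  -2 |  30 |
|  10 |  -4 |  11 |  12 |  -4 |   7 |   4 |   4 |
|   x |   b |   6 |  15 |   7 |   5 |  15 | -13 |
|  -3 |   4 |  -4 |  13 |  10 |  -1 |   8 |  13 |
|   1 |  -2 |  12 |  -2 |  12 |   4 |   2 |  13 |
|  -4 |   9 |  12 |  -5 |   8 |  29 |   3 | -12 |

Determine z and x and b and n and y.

z = 10, x = -3, b = 8, n = 14, y = 9

Row 3: 0 − 4 + 4 + 7 − 5 − 2 + 30 = 30, so its missing entry is 40 − 30 = 10.
Column 1: 14 + 15 + 10 + 10 − 3 + 1 − 4 = 43, so its missing entry is 40 − 43 = -3.
Column 7: 1 − 2 + 4 + 15 + 8 + 2 + 3 = 31, so its missing entry is 40 − 31 = 9.
Row 1: 14 + 2 + 8 + 3 − 1 + 9 − 9 = 26, so its missing entry is 40 − 26 = 14.
Row 5: -3 + 6 + 15 + 7 + 5 + 15 − 13 = 32, so its missing entry is 40 − 32 = 8.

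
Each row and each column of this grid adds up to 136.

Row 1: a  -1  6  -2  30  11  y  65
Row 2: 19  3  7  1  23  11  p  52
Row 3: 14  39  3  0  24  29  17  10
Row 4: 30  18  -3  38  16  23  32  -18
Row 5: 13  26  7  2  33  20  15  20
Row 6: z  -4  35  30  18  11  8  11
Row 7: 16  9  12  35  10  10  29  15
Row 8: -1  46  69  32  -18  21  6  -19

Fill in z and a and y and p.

Row 2 has 19 + 3 + 7 + 1 + 23 + 11 + 52 = 116; the blank must be 136 − 116 = 20.
Row 6 has -4 + 35 + 30 + 18 + 11 + 8 + 11 = 109; the blank must be 136 − 109 = 27.
Column 7 has 20 + 17 + 32 + 15 + 8 + 29 + 6 = 127; the blank must be 136 − 127 = 9.
Row 1 has -1 + 6 − 2 + 30 + 11 + 9 + 65 = 118; the blank must be 136 − 118 = 18.

z = 27, a = 18, y = 9, p = 20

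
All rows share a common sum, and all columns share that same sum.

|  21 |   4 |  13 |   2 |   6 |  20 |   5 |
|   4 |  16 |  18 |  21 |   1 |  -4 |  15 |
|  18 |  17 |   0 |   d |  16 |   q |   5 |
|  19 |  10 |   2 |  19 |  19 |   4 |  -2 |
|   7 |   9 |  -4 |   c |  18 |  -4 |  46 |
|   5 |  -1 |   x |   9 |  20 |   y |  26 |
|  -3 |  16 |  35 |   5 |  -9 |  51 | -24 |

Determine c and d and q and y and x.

Rows 1 and 2 both sum to 71, so that's the common total.
Row 5: 7 + 9 − 4 + 18 − 4 + 46 = 72, so its missing entry is 71 − 72 = -1.
Column 4: 2 + 21 + 19 − 1 + 9 + 5 = 55, so its missing entry is 71 − 55 = 16.
Row 3: 18 + 17 + 0 + 16 + 16 + 5 = 72, so its missing entry is 71 − 72 = -1.
Column 6: 20 − 4 − 1 + 4 − 4 + 51 = 66, so its missing entry is 71 − 66 = 5.
Row 6: 5 − 1 + 9 + 20 + 5 + 26 = 64, so its missing entry is 71 − 64 = 7.

c = -1, d = 16, q = -1, y = 5, x = 7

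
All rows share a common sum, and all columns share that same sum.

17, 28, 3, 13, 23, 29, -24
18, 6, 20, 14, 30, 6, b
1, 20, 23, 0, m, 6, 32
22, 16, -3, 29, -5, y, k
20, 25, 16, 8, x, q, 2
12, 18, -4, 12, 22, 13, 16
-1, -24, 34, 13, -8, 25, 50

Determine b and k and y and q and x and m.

b = -5, k = 18, y = 12, q = -2, x = 20, m = 7

Rows 1 and 6 both sum to 89, so that's the common total.
The known cells in row 3 total 82, leaving 89 − 82 = 7 for the blank.
The known cells in column 5 total 69, leaving 89 − 69 = 20 for the blank.
The known cells in row 5 total 91, leaving 89 − 91 = -2 for the blank.
The known cells in row 2 total 94, leaving 89 − 94 = -5 for the blank.
The known cells in column 7 total 71, leaving 89 − 71 = 18 for the blank.
The known cells in row 4 total 77, leaving 89 − 77 = 12 for the blank.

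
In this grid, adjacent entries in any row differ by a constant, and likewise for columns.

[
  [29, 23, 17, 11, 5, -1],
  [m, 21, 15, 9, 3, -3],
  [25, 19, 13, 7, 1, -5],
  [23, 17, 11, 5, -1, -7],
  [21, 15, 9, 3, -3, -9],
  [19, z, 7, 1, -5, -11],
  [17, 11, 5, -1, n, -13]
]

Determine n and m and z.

Along each row the entries change by -6 per step; down each column they change by -2.
Row 7: from 17 at column 1, stepping by -6 to column 5 gives -7.
Row 2: from 21 at column 2, stepping by -6 to column 1 gives 27.
Row 6: from 19 at column 1, stepping by -6 to column 2 gives 13.

n = -7, m = 27, z = 13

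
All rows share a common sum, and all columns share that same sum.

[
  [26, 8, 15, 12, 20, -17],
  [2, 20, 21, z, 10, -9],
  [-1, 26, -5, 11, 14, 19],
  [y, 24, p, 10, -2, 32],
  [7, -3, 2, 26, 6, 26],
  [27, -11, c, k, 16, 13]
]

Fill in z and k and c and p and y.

z = 20, k = -15, c = 34, p = -3, y = 3

Rows 1 and 3 both sum to 64, so that's the common total.
Column 1: 26 + 2 − 1 + 7 + 27 = 61, so its missing entry is 64 − 61 = 3.
Row 4: 3 + 24 + 10 − 2 + 32 = 67, so its missing entry is 64 − 67 = -3.
Row 2: 2 + 20 + 21 + 10 − 9 = 44, so its missing entry is 64 − 44 = 20.
Column 4: 12 + 20 + 11 + 10 + 26 = 79, so its missing entry is 64 − 79 = -15.
Row 6: 27 − 11 − 15 + 16 + 13 = 30, so its missing entry is 64 − 30 = 34.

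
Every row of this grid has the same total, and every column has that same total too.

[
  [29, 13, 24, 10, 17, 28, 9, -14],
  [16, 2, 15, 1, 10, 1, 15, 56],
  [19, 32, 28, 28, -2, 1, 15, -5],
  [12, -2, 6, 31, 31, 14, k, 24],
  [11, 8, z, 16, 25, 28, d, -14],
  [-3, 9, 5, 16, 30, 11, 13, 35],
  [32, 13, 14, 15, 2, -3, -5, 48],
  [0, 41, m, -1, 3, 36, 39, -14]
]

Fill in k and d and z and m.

k = 0, d = 30, z = 12, m = 12

Rows 1 and 2 both sum to 116, so that's the common total.
Row 8: 0 + 41 − 1 + 3 + 36 + 39 − 14 = 104, so its missing entry is 116 − 104 = 12.
Column 3: 24 + 15 + 28 + 6 + 5 + 14 + 12 = 104, so its missing entry is 116 − 104 = 12.
Row 5: 11 + 8 + 12 + 16 + 25 + 28 − 14 = 86, so its missing entry is 116 − 86 = 30.
Row 4: 12 − 2 + 6 + 31 + 31 + 14 + 24 = 116, so its missing entry is 116 − 116 = 0.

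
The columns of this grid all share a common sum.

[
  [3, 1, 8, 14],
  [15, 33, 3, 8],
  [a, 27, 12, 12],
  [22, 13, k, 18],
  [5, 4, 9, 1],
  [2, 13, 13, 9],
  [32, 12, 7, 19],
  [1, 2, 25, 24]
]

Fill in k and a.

k = 28, a = 25

The complete columns each total 105.
Column 3 is missing 105 − 77 = 28 (since 8 + 3 + 12 + 9 + 13 + 7 + 25 = 77).
Column 1 is missing 105 − 80 = 25 (since 3 + 15 + 22 + 5 + 2 + 32 + 1 = 80).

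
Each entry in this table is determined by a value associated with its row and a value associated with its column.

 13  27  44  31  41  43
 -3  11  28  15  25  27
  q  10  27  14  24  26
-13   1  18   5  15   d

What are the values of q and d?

q = -4, d = 17

The difference between any two rows is the same in every column — this is an addition table with the headers hidden.
Row 3 minus row 1 is 14 − 31 = -17, so its entry in column 1 is 13 + (-17) = -4.
Row 4 minus row 1 is 5 − 31 = -26, so its entry in column 6 is 43 + (-26) = 17.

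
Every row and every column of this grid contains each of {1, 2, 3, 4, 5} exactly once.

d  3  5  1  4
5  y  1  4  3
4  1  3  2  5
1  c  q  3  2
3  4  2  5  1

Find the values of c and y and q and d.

For row 4, column 3: column 3 already has {1, 2, 3, 5}; that leaves 4.
At (row 4, col 2): row 4 already has {1, 2, 3, 4}, so the value is 5.
At (row 2, col 2): row 2 already has {1, 3, 4, 5}, so the value is 2.
Cell (1,1): row 1 already has {1, 3, 4, 5} → 2.

c = 5, y = 2, q = 4, d = 2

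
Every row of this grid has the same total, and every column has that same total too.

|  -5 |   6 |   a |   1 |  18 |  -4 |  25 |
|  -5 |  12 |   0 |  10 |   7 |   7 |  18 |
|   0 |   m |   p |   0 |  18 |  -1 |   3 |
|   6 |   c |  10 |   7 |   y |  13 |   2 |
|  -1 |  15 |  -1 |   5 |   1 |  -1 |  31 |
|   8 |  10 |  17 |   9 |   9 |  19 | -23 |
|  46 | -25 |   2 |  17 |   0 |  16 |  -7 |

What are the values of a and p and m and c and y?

a = 8, p = 13, m = 16, c = 15, y = -4

Rows 2 and 5 both sum to 49, so that's the common total.
The known cells in column 5 total 53, leaving 49 − 53 = -4 for the blank.
The known cells in row 4 total 34, leaving 49 − 34 = 15 for the blank.
The known cells in column 2 total 33, leaving 49 − 33 = 16 for the blank.
The known cells in row 1 total 41, leaving 49 − 41 = 8 for the blank.
The known cells in row 3 total 36, leaving 49 − 36 = 13 for the blank.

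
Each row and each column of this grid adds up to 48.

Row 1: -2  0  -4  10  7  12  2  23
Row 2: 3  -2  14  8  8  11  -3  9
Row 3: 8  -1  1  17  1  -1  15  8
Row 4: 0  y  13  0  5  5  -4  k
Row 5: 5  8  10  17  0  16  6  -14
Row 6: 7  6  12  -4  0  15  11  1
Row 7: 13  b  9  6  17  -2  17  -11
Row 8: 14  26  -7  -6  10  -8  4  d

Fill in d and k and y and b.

Row 7 has 13 + 9 + 6 + 17 − 2 + 17 − 11 = 49; the blank must be 48 − 49 = -1.
Column 2 has 0 − 2 − 1 + 8 + 6 − 1 + 26 = 36; the blank must be 48 − 36 = 12.
Row 4 has 0 + 12 + 13 + 0 + 5 + 5 − 4 = 31; the blank must be 48 − 31 = 17.
Row 8 has 14 + 26 − 7 − 6 + 10 − 8 + 4 = 33; the blank must be 48 − 33 = 15.

d = 15, k = 17, y = 12, b = -1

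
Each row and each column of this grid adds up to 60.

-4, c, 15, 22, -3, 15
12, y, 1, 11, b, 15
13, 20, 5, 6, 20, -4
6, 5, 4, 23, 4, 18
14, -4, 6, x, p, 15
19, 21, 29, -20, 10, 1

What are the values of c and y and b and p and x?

The known cells in row 1 total 45, leaving 60 − 45 = 15 for the blank.
The known cells in column 4 total 42, leaving 60 − 42 = 18 for the blank.
The known cells in row 5 total 49, leaving 60 − 49 = 11 for the blank.
The known cells in column 2 total 57, leaving 60 − 57 = 3 for the blank.
The known cells in row 2 total 42, leaving 60 − 42 = 18 for the blank.

c = 15, y = 3, b = 18, p = 11, x = 18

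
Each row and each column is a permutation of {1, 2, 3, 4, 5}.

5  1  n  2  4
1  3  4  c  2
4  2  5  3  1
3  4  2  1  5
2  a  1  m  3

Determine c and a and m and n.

Cell (2,4): row 2 already has {1, 2, 3, 4} → 5.
For row 1, column 3: row 1 already has {1, 2, 4, 5}; that leaves 3.
Cell (5,2): column 2 already has {1, 2, 3, 4} → 5.
At (row 5, col 4): row 5 already has {1, 2, 3, 5}, so the value is 4.

c = 5, a = 5, m = 4, n = 3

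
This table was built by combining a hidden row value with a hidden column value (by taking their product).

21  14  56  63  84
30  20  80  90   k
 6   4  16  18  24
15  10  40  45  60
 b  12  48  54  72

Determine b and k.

Each row is a constant multiple of every other row — this is a multiplication table with the headers hidden.
Row 5 is 48/56 = 6/7 times row 1, so its entry in column 1 is 21 × 6/7 = 18.
Row 2 is 80/56 = 10/7 times row 1, so its entry in column 5 is 84 × 10/7 = 120.

b = 18, k = 120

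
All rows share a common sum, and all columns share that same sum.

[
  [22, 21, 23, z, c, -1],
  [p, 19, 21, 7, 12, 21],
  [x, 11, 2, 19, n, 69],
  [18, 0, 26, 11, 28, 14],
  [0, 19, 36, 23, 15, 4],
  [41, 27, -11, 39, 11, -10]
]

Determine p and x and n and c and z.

Rows 4 and 5 both sum to 97, so that's the common total.
Column 4 has 7 + 19 + 11 + 23 + 39 = 99; the blank must be 97 − 99 = -2.
Row 1 has 22 + 21 + 23 − 2 − 1 = 63; the blank must be 97 − 63 = 34.
Column 5 has 34 + 12 + 28 + 15 + 11 = 100; the blank must be 97 − 100 = -3.
Row 3 has 11 + 2 + 19 − 3 + 69 = 98; the blank must be 97 − 98 = -1.
Row 2 has 19 + 21 + 7 + 12 + 21 = 80; the blank must be 97 − 80 = 17.

p = 17, x = -1, n = -3, c = 34, z = -2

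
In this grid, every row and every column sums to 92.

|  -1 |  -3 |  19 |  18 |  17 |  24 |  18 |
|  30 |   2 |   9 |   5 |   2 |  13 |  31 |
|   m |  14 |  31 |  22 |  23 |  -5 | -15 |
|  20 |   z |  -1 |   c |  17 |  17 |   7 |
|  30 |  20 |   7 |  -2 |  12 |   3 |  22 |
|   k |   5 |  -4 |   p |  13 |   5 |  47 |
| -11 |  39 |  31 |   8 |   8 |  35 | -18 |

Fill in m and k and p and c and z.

m = 22, k = 2, p = 24, c = 17, z = 15

The known cells in column 2 total 77, leaving 92 − 77 = 15 for the blank.
The known cells in row 3 total 70, leaving 92 − 70 = 22 for the blank.
The known cells in row 4 total 75, leaving 92 − 75 = 17 for the blank.
The known cells in column 1 total 90, leaving 92 − 90 = 2 for the blank.
The known cells in row 6 total 68, leaving 92 − 68 = 24 for the blank.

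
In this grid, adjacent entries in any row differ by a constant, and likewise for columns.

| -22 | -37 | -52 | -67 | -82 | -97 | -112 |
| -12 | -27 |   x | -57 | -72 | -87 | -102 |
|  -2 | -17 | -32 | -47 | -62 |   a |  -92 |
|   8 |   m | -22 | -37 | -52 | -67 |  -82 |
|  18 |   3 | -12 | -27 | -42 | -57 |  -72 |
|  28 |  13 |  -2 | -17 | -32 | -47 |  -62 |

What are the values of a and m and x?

a = -77, m = -7, x = -42

Along each row the entries change by -15 per step; down each column they change by 10.
Row 3: from -2 at column 1, stepping by -15 to column 6 gives -77.
Row 4: from 8 at column 1, stepping by -15 to column 2 gives -7.
Row 2: from -12 at column 1, stepping by -15 to column 3 gives -42.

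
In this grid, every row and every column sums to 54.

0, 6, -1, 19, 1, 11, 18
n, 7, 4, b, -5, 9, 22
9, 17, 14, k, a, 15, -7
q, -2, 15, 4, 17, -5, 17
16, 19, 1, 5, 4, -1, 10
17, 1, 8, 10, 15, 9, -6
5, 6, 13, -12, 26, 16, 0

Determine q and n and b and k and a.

The known cells in column 5 total 58, leaving 54 − 58 = -4 for the blank.
The known cells in row 4 total 46, leaving 54 − 46 = 8 for the blank.
The known cells in row 3 total 44, leaving 54 − 44 = 10 for the blank.
The known cells in column 1 total 55, leaving 54 − 55 = -1 for the blank.
The known cells in row 2 total 36, leaving 54 − 36 = 18 for the blank.

q = 8, n = -1, b = 18, k = 10, a = -4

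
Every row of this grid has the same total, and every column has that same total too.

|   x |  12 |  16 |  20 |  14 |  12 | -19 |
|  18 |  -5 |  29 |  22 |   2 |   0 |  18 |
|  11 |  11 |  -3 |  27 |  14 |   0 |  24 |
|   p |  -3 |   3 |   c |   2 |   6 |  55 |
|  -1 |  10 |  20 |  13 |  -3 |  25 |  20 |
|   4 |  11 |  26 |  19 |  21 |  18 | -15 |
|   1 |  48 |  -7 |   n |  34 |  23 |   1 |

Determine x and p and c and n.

x = 29, p = 22, c = -1, n = -16

Rows 2 and 3 both sum to 84, so that's the common total.
The known cells in row 7 total 100, leaving 84 − 100 = -16 for the blank.
The known cells in column 4 total 85, leaving 84 − 85 = -1 for the blank.
The known cells in row 4 total 62, leaving 84 − 62 = 22 for the blank.
The known cells in row 1 total 55, leaving 84 − 55 = 29 for the blank.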